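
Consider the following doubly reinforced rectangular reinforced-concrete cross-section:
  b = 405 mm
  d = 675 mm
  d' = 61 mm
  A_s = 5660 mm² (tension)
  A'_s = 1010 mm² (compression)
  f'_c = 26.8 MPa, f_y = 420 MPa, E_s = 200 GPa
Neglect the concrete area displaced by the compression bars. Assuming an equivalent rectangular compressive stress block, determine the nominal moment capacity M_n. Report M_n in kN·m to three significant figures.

Assume both tension and compression steel yield.
Net tension couple steel: A_s − A'_s = 4650 mm².
a = (A_s − A'_s) f_y / (0.85 f'_c b) = 1953000/(0.85 × 26.8 × 405) = 211.69 mm.
c = a/β₁ = 211.69/0.85 = 249.05 mm; ε'_s = 0.003(c − d')/c = 0.0023 ≥ f_y/E_s = 0.0021, so compression steel does yield.
M_n = (A_s − A'_s) f_y (d − a/2) + A'_s f_y (d − d') = [1953000 × (675 − 105.845) + 424200 × (675 − 61)] × 10⁻⁶ = 1111.56 + 260.46 = 1372.02 kN·m.

M_n ≈ 1370 kN·m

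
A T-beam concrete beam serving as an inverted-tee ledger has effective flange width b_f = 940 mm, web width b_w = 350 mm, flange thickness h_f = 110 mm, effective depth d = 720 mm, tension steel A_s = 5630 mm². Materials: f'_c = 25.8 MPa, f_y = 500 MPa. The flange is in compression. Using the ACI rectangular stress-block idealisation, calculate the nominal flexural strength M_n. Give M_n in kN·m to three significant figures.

M_n ≈ 1820 kN·m

Tension: T = A_s f_y = 5630 × 500 = 2815000 N.
Try a within the flange: a = T/(0.85 f'_c b_f) = 2815000/(0.85 × 25.8 × 940) = 136.56 mm.
a = 136.56 > h_f = 110 mm: the block extends into the web. Split into flange-overhang and web parts.
C_f = 0.85 f'_c (b_f − b_w) h_f = 0.85 × 25.8 × (940 − 350) × 110 = 1423257 N.
Remaining web compression depth: a_w = (T − C_f)/(0.85 f'_c b_w) = (2815000 − 1423257)/(0.85 × 25.8 × 350) = 181.32 mm.
M_n = C_f(d − h_f/2) + (T − C_f)(d − a_w/2) = 1423257 × (720 − 55) + 1391743 × (720 − 90.66) = 946.47 + 875.88 = 1822.35 × 10⁶ N·mm.
M_n = 1822.35 kN·m.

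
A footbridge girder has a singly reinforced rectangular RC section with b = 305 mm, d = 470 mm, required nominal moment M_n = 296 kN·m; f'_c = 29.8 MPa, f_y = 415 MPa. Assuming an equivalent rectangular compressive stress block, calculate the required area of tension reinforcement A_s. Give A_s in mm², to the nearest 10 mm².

With M_n = 0.85 f'_c a b (d − a/2), solve the quadratic for a:
a = d − √(d² − 2M_n/(0.85 f'_c b)) = 470 − √(470² − 2 × 296×10⁶/(0.85 × 29.8 × 305)) = 90.17 mm.
A_s = 0.85 f'_c a b / f_y = 0.85 × 29.8 × 90.17 × 305 / 415 = 1678.6 mm².

A_s ≈ 1680 mm²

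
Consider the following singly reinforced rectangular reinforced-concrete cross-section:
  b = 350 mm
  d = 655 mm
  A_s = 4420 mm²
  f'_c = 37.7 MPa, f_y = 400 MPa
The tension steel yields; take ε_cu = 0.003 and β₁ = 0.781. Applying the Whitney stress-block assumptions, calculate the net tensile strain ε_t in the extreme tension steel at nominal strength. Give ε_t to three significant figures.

a = A_s f_y/(0.85 f'_c b) = 157.64 mm.
β₁ = 0.781, so c = a/β₁ = 157.64/0.781 = 201.84 mm.
From the linear strain diagram with ε_cu = 0.003: ε_t = 0.003 (d − c)/c = 0.003 × (655 − 201.84)/201.84 = 0.00674.
Since ε_t ≥ 0.005, the section is tension-controlled.

ε_t ≈ 0.00674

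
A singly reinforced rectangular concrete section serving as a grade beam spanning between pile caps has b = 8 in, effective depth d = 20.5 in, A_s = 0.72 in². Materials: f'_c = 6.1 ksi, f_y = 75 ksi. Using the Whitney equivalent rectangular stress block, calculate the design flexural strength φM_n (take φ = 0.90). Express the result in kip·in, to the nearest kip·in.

φM_n ≈ 965 kip·in

T = A_s f_y = 0.72 × 75 = 54 kips.
a = T/(0.85 f'_c b) = 54/(0.85 × 6.1 × 8) = 1.302 in.
M_n = T(d − a/2) = 54 × (20.5 − 0.651) = 1071.8 kip·in.
φM_n = 0.90 × 1071.8 = 964.6 kip·in.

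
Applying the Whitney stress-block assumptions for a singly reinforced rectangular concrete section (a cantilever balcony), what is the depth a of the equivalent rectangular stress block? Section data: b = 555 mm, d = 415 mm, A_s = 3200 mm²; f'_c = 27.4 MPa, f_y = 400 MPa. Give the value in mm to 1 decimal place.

a ≈ 99.0 mm

T = A_s f_y = 3200 × 400 = 1280000 N = 1280 kN.
Setting C = 0.85 f'_c a b equal to T: a = 1280000/(0.85 × 27.4 × 555) = 99.0 mm.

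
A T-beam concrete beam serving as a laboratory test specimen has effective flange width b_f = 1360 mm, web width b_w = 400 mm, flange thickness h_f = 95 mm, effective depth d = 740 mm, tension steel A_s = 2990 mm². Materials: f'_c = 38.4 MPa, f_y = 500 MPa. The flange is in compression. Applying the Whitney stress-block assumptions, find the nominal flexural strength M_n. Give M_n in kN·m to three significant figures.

Tension: T = A_s f_y = 2990 × 500 = 1495000 N.
Try a within the flange: a = T/(0.85 f'_c b_f) = 1495000/(0.85 × 38.4 × 1360) = 33.68 mm.
Since a = 33.68 ≤ h_f = 95 mm, the stress block lies entirely in the flange; analyse as a rectangular beam of width b_f.
M_n = T(d − a/2) = 1495000 × (740 − 16.84) = 1081.12 × 10⁶ N·mm.
M_n = 1081.12 kN·m.

M_n ≈ 1080 kN·m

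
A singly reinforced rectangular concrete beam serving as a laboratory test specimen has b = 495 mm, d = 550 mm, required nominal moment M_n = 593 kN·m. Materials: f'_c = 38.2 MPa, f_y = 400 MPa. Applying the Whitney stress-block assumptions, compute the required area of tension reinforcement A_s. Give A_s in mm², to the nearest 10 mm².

A_s ≈ 2880 mm²

With M_n = 0.85 f'_c a b (d − a/2), solve the quadratic for a:
a = d − √(d² − 2M_n/(0.85 f'_c b)) = 550 − √(550² − 2 × 593×10⁶/(0.85 × 38.2 × 495)) = 71.76 mm.
A_s = 0.85 f'_c a b / f_y = 0.85 × 38.2 × 71.76 × 495 / 400 = 2883.4 mm².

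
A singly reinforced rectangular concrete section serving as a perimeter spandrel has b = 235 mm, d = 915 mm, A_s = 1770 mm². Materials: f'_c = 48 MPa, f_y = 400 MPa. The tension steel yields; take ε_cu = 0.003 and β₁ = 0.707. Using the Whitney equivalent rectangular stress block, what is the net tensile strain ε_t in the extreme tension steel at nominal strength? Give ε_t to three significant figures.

a = A_s f_y/(0.85 f'_c b) = 73.84 mm.
β₁ = 0.707, so c = a/β₁ = 73.84/0.707 = 104.44 mm.
From the linear strain diagram with ε_cu = 0.003: ε_t = 0.003 (d − c)/c = 0.003 × (915 − 104.44)/104.44 = 0.0233.
Since ε_t ≥ 0.005, the section is tension-controlled.

ε_t ≈ 0.0233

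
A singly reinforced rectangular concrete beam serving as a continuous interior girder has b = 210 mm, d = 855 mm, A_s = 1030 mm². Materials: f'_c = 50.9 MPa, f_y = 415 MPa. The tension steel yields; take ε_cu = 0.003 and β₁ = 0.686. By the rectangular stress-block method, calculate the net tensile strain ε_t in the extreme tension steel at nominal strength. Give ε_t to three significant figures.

ε_t ≈ 0.0344

a = A_s f_y/(0.85 f'_c b) = 47.05 mm.
β₁ = 0.686, so c = a/β₁ = 47.05/0.686 = 68.59 mm.
From the linear strain diagram with ε_cu = 0.003: ε_t = 0.003 (d − c)/c = 0.003 × (855 − 68.59)/68.59 = 0.0344.
Since ε_t ≥ 0.005, the section is tension-controlled.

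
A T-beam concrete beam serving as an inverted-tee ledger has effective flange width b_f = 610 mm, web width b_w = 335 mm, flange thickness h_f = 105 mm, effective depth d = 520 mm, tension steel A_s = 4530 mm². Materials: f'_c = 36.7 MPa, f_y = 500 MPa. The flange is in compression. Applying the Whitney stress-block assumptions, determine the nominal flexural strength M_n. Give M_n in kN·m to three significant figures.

M_n ≈ 1040 kN·m

Tension: T = A_s f_y = 4530 × 500 = 2265000 N.
Try a within the flange: a = T/(0.85 f'_c b_f) = 2265000/(0.85 × 36.7 × 610) = 119.03 mm.
a = 119.03 > h_f = 105 mm: the block extends into the web. Split into flange-overhang and web parts.
C_f = 0.85 f'_c (b_f − b_w) h_f = 0.85 × 36.7 × (610 − 335) × 105 = 900756 N.
Remaining web compression depth: a_w = (T − C_f)/(0.85 f'_c b_w) = (2265000 − 900756)/(0.85 × 36.7 × 335) = 130.55 mm.
M_n = C_f(d − h_f/2) + (T − C_f)(d − a_w/2) = 900756 × (520 − 52.5) + 1364244 × (520 − 65.275) = 421.10 + 620.36 = 1041.46 × 10⁶ N·mm.
M_n = 1041.46 kN·m.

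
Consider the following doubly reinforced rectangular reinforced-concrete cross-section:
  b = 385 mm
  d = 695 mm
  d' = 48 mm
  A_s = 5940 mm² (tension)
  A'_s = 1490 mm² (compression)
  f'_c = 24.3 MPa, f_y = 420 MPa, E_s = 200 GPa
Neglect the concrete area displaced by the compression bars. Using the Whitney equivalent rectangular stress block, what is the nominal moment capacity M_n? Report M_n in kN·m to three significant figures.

M_n ≈ 1480 kN·m

Assume both tension and compression steel yield.
Net tension couple steel: A_s − A'_s = 4450 mm².
a = (A_s − A'_s) f_y / (0.85 f'_c b) = 1869000/(0.85 × 24.3 × 385) = 235.03 mm.
c = a/β₁ = 235.03/0.85 = 276.51 mm; ε'_s = 0.003(c − d')/c = 0.0025 ≥ f_y/E_s = 0.0021, so compression steel does yield.
M_n = (A_s − A'_s) f_y (d − a/2) + A'_s f_y (d − d') = [1869000 × (695 − 117.515) + 625800 × (695 − 48)] × 10⁻⁶ = 1079.32 + 404.89 = 1484.21 kN·m.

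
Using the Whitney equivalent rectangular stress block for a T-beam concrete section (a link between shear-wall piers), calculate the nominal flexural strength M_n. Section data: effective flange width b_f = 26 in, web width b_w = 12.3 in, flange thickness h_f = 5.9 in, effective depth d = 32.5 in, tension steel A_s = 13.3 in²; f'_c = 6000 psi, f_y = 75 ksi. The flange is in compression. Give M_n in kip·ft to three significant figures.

M_n ≈ 2370 kip·ft

Tension: T = A_s f_y = 13.3 × 75 = 997.5 kips.
Try a within the flange: a = T/(0.85 f'_c b_f) = 997.5/(0.85 × 6 × 26) = 7.523 in.
a = 7.523 > h_f = 5.9 in: the block extends into the web. Split into flange-overhang and web parts.
C_f = 0.85 f'_c (b_f − b_w) h_f = 0.85 × 6 × (26 − 12.3) × 5.9 = 412.2 kips.
Remaining web compression depth: a_w = (T − C_f)/(0.85 f'_c b_w) = (997.5 − 412.2)/(0.85 × 6 × 12.3) = 9.330 in.
M_n = C_f(d − h_f/2) + (T − C_f)(d − a_w/2) = 412.2 × (32.5 − 2.95) + 585.3 × (32.5 − 4.665) = 12180.5 + 16291.8 = 28472.3 kip·in.
M_n = 28472.3/12 = 2372.69 kip·ft.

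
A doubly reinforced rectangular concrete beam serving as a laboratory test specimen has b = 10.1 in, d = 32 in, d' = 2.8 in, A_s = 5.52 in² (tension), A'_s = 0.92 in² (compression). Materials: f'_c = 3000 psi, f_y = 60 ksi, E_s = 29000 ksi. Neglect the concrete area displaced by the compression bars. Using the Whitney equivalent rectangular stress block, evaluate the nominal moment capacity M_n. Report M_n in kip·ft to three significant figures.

Assume both steels yield.
a = (A_s − A'_s) f_y/(0.85 f'_c b) = (5.52 − 0.92) × 60/(0.85 × 3 × 10.1) = 10.716 in.
c = a/β₁ = 10.716/0.85 = 12.607 in; ε'_s = 0.003(c − d')/c = 0.0023 ≥ ε_y = 0.0021, so the compression steel yields.
M_n = (A_s − A'_s) f_y (d − a/2) + A'_s f_y (d − d') = 276 × (32 − 5.358) + 55.2 × (32 − 2.8) = 7353.2 + 1611.8 = 8965.0 kip·in = 8965.0/12 = 747.08 kip·ft.

M_n ≈ 747 kip·ft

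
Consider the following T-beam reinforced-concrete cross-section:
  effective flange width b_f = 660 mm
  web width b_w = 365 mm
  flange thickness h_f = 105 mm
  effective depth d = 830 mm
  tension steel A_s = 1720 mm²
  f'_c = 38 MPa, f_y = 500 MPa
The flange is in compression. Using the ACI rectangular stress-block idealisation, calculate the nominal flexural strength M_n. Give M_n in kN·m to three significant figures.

M_n ≈ 696 kN·m

Tension: T = A_s f_y = 1720 × 500 = 860000 N.
Try a within the flange: a = T/(0.85 f'_c b_f) = 860000/(0.85 × 38 × 660) = 40.34 mm.
Since a = 40.34 ≤ h_f = 105 mm, the stress block lies entirely in the flange; analyse as a rectangular beam of width b_f.
M_n = T(d − a/2) = 860000 × (830 − 20.17) = 696.45 × 10⁶ N·mm.
M_n = 696.45 kN·m.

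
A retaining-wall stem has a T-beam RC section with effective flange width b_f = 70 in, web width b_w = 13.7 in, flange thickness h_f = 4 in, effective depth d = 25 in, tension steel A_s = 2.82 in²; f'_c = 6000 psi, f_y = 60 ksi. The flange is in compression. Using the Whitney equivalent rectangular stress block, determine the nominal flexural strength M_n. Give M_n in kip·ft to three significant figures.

M_n ≈ 349 kip·ft

Tension: T = A_s f_y = 2.82 × 60 = 169.2 kips.
Try a within the flange: a = T/(0.85 f'_c b_f) = 169.2/(0.85 × 6 × 70) = 0.474 in.
Since a = 0.474 ≤ h_f = 4 in, the stress block lies entirely in the flange; analyse as a rectangular beam of width b_f.
M_n = T(d − a/2) = 169.2 × (25 − 0.237) = 4189.9 kip·in.
M_n = 4189.9/12 = 349.16 kip·ft.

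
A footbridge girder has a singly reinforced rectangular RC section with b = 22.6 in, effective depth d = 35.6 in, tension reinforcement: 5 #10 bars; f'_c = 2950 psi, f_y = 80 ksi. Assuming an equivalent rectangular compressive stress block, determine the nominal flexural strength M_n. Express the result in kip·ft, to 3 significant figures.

A_s = 5 × 1.27 = 6.35 in².
T = A_s f_y = 6.35 × 80 = 508 kips.
a = T/(0.85 f'_c b) = 508/(0.85 × 2.95 × 22.6) = 8.964 in.
M_n = T(d − a/2) = 508 × (35.6 − 4.482) = 15807.9 kip·in = 15807.9/12 = 1317.33 kip·ft.

M_n ≈ 1320 kip·ft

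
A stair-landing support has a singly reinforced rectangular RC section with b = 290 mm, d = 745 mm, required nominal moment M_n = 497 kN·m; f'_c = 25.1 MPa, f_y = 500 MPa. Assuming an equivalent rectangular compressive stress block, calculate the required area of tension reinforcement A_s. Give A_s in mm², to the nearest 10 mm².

A_s ≈ 1450 mm²

With M_n = 0.85 f'_c a b (d − a/2), solve the quadratic for a:
a = d − √(d² − 2M_n/(0.85 f'_c b)) = 745 − √(745² − 2 × 497×10⁶/(0.85 × 25.1 × 290)) = 117.01 mm.
A_s = 0.85 f'_c a b / f_y = 0.85 × 25.1 × 117.01 × 290 / 500 = 1447.9 mm².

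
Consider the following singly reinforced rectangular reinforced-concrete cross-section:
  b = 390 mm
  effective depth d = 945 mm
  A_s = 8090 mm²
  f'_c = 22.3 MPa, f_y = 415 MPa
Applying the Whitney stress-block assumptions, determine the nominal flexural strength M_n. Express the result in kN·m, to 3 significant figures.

M_n ≈ 2410 kN·m

T = A_s f_y = 8090 × 415 = 3357350 N = 3357.35 kN.
From C = T: a = T/(0.85 f'_c b) = 3357350/(0.85 × 22.3 × 390) = 454.16 mm.
M_n = T(d − a/2) = 3357.35 kN × (945 − 227.08) mm = 2410.31 kN·m.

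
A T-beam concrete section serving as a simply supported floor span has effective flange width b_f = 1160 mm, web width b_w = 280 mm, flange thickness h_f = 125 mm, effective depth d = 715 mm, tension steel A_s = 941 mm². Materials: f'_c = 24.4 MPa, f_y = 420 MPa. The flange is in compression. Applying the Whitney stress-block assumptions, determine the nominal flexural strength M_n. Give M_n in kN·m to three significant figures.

Tension: T = A_s f_y = 941 × 420 = 395220 N.
Try a within the flange: a = T/(0.85 f'_c b_f) = 395220/(0.85 × 24.4 × 1160) = 16.43 mm.
Since a = 16.43 ≤ h_f = 125 mm, the stress block lies entirely in the flange; analyse as a rectangular beam of width b_f.
M_n = T(d − a/2) = 395220 × (715 − 8.215) = 279.34 × 10⁶ N·mm.
M_n = 279.34 kN·m.

M_n ≈ 279 kN·m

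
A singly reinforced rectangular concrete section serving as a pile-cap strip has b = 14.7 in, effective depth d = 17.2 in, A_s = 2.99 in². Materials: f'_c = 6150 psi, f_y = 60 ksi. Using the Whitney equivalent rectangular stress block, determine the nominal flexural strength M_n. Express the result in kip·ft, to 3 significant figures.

T = A_s f_y = 2.99 × 60 = 179.4 kips.
a = T/(0.85 f'_c b) = 179.4/(0.85 × 6.15 × 14.7) = 2.335 in.
M_n = T(d − a/2) = 179.4 × (17.2 − 1.1675) = 2876.2 kip·in = 2876.2/12 = 239.68 kip·ft.

M_n ≈ 240 kip·ft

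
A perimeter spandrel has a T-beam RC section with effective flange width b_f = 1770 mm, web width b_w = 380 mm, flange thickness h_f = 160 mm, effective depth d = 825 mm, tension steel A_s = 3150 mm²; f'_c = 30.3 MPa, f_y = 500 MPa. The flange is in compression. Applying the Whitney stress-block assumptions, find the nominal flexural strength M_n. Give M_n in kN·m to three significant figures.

Tension: T = A_s f_y = 3150 × 500 = 1575000 N.
Try a within the flange: a = T/(0.85 f'_c b_f) = 1575000/(0.85 × 30.3 × 1770) = 34.55 mm.
Since a = 34.55 ≤ h_f = 160 mm, the stress block lies entirely in the flange; analyse as a rectangular beam of width b_f.
M_n = T(d − a/2) = 1575000 × (825 − 17.275) = 1272.17 × 10⁶ N·mm.
M_n = 1272.17 kN·m.

M_n ≈ 1270 kN·m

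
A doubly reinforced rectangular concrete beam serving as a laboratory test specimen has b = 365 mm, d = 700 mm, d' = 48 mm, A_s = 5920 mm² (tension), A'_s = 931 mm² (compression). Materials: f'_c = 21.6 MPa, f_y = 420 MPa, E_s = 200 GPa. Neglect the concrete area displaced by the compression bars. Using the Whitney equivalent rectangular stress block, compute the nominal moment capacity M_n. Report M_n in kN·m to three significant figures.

Assume both tension and compression steel yield.
Net tension couple steel: A_s − A'_s = 4989 mm².
a = (A_s − A'_s) f_y / (0.85 f'_c b) = 2095380/(0.85 × 21.6 × 365) = 312.68 mm.
c = a/β₁ = 312.68/0.85 = 367.86 mm; ε'_s = 0.003(c − d')/c = 0.0026 ≥ f_y/E_s = 0.0021, so compression steel does yield.
M_n = (A_s − A'_s) f_y (d − a/2) + A'_s f_y (d − d') = [2095380 × (700 − 156.34) + 391020 × (700 − 48)] × 10⁻⁶ = 1139.17 + 254.95 = 1394.12 kN·m.

M_n ≈ 1390 kN·m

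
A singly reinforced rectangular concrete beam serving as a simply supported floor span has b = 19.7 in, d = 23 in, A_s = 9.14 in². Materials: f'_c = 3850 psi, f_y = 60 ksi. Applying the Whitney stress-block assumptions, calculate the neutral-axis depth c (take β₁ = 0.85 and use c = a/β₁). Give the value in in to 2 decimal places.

c ≈ 10.01 in

T = A_s f_y = 9.14 × 60 = 548.4 kips.
a = T/(0.85 f'_c b) = 548.4/(0.85 × 3.85 × 19.7) = 8.5065 in.
With β₁ = 0.85, c = a/β₁ = 8.5065/0.85 = 10.01 in.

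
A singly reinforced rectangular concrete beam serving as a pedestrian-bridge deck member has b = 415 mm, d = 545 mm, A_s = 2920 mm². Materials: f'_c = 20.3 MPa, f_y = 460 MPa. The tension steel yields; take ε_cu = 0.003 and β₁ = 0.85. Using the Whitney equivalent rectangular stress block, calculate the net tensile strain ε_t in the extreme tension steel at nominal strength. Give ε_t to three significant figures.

ε_t ≈ 0.00441

a = A_s f_y/(0.85 f'_c b) = 187.58 mm.
β₁ = 0.85, so c = a/β₁ = 187.58/0.85 = 220.68 mm.
From the linear strain diagram with ε_cu = 0.003: ε_t = 0.003 (d − c)/c = 0.003 × (545 − 220.68)/220.68 = 0.00441.
ε_t is between 0.004 and 0.005 — transition zone.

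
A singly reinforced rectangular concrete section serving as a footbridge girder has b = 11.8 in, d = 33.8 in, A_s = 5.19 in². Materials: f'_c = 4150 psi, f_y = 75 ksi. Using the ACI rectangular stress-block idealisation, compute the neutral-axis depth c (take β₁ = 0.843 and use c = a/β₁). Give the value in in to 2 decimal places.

c ≈ 11.09 in

T = A_s f_y = 5.19 × 75 = 389.25 kips.
a = T/(0.85 f'_c b) = 389.25/(0.85 × 4.15 × 11.8) = 9.3515 in.
With β₁ = 0.843, c = a/β₁ = 9.3515/0.843 = 11.09 in.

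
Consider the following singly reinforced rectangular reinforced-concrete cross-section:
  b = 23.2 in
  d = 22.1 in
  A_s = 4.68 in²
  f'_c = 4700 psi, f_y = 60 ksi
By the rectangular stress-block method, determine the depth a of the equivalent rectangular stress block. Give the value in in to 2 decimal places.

T = A_s f_y = 4.68 × 60 = 280.8 kips.
a = T/(0.85 f'_c b) = 280.8/(0.85 × 4.7 × 23.2) = 3.03 in.

a ≈ 3.03 in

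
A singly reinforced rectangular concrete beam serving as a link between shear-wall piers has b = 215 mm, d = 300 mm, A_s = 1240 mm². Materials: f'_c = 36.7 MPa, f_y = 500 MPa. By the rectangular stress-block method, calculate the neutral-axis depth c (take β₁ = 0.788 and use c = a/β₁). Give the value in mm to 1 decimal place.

c ≈ 117.3 mm

T = A_s f_y = 1240 × 500 = 620000 N = 620 kN.
Setting C = 0.85 f'_c a b equal to T: a = 620000/(0.85 × 36.7 × 215) = 92.442 mm.
With β₁ = 0.788, c = a/β₁ = 92.442/0.788 = 117.3 mm.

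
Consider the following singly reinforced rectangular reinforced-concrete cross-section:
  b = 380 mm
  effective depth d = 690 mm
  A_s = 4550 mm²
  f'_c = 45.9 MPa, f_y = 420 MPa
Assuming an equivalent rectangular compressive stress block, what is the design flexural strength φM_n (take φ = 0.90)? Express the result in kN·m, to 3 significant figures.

T = A_s f_y = 4550 × 420 = 1911000 N = 1911 kN.
From C = T: a = T/(0.85 f'_c b) = 1911000/(0.85 × 45.9 × 380) = 128.90 mm.
M_n = T(d − a/2) = 1911 kN × (690 − 64.45) mm = 1195.43 kN·m.
φM_n = 0.90 × 1195.43 = 1075.89 kN·m.

φM_n ≈ 1080 kN·m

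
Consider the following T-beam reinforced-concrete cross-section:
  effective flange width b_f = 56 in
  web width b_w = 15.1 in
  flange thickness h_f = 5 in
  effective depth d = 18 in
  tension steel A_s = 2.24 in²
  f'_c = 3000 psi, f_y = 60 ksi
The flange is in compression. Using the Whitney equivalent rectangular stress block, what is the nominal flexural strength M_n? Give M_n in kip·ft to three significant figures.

M_n ≈ 196 kip·ft

Tension: T = A_s f_y = 2.24 × 60 = 134.4 kips.
Try a within the flange: a = T/(0.85 f'_c b_f) = 134.4/(0.85 × 3 × 56) = 0.941 in.
Since a = 0.941 ≤ h_f = 5 in, the stress block lies entirely in the flange; analyse as a rectangular beam of width b_f.
M_n = T(d − a/2) = 134.4 × (18 − 0.4705) = 2356.0 kip·in.
M_n = 2356.0/12 = 196.33 kip·ft.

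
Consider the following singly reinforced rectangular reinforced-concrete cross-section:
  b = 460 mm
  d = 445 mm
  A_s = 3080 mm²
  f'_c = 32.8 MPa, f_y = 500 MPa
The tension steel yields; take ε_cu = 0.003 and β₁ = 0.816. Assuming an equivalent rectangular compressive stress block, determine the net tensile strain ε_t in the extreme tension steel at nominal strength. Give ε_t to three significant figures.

a = A_s f_y/(0.85 f'_c b) = 120.08 mm.
β₁ = 0.816, so c = a/β₁ = 120.08/0.816 = 147.16 mm.
From the linear strain diagram with ε_cu = 0.003: ε_t = 0.003 (d − c)/c = 0.003 × (445 − 147.16)/147.16 = 0.00607.
Since ε_t ≥ 0.005, the section is tension-controlled.

ε_t ≈ 0.00607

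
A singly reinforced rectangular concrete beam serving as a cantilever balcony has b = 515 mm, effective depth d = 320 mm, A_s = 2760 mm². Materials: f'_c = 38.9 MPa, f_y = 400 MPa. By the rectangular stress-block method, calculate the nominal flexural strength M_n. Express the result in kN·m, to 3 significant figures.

T = A_s f_y = 2760 × 400 = 1104000 N = 1104 kN.
From C = T: a = T/(0.85 f'_c b) = 1104000/(0.85 × 38.9 × 515) = 64.83 mm.
M_n = T(d − a/2) = 1104 kN × (320 − 32.415) mm = 317.49 kN·m.

M_n ≈ 317 kN·m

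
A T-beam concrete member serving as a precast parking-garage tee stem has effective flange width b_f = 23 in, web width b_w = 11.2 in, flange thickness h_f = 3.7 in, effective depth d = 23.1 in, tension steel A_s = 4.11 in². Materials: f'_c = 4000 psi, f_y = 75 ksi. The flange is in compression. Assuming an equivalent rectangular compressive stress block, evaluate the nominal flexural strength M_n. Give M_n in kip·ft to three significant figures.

Tension: T = A_s f_y = 4.11 × 75 = 308.25 kips.
Try a within the flange: a = T/(0.85 f'_c b_f) = 308.25/(0.85 × 4 × 23) = 3.942 in.
a = 3.942 > h_f = 3.7 in: the block extends into the web. Split into flange-overhang and web parts.
C_f = 0.85 f'_c (b_f − b_w) h_f = 0.85 × 4 × (23 − 11.2) × 3.7 = 148.4 kips.
Remaining web compression depth: a_w = (T − C_f)/(0.85 f'_c b_w) = (308.25 − 148.4)/(0.85 × 4 × 11.2) = 4.198 in.
M_n = C_f(d − h_f/2) + (T − C_f)(d − a_w/2) = 148.4 × (23.1 − 1.85) + 159.85 × (23.1 − 2.099) = 3153.5 + 3357.0 = 6510.5 kip·in.
M_n = 6510.5/12 = 542.54 kip·ft.

M_n ≈ 543 kip·ft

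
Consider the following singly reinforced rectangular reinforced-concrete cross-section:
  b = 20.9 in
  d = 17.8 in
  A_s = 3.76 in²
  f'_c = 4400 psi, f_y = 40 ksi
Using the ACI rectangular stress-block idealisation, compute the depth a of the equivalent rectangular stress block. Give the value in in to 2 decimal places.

a ≈ 1.92 in

T = A_s f_y = 3.76 × 40 = 150.4 kips.
a = T/(0.85 f'_c b) = 150.4/(0.85 × 4.4 × 20.9) = 1.92 in.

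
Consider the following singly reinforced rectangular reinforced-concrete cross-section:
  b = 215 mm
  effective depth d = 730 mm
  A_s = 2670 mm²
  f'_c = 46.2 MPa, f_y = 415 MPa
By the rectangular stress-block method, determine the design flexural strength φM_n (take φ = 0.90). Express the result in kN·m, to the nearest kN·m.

φM_n ≈ 663 kN·m

T = A_s f_y = 2670 × 415 = 1108050 N = 1108.05 kN.
From C = T: a = T/(0.85 f'_c b) = 1108050/(0.85 × 46.2 × 215) = 131.24 mm.
M_n = T(d − a/2) = 1108.05 kN × (730 − 65.62) mm = 736.17 kN·m.
φM_n = 0.90 × 736.17 = 662.55 kN·m.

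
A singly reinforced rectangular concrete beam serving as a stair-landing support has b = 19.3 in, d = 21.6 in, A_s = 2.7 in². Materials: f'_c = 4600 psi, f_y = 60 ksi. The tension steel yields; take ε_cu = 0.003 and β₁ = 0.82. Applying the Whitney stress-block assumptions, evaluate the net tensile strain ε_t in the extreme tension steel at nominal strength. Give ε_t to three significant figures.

ε_t ≈ 0.0218

a = A_s f_y/(0.85 f'_c b) = 2.147 in.
β₁ = 0.82, so c = a/β₁ = 2.147/0.82 = 2.618 in.
From the linear strain diagram with ε_cu = 0.003: ε_t = 0.003 (d − c)/c = 0.003 × (21.6 − 2.618)/2.618 = 0.0218.
Since ε_t ≥ 0.005, the section is tension-controlled.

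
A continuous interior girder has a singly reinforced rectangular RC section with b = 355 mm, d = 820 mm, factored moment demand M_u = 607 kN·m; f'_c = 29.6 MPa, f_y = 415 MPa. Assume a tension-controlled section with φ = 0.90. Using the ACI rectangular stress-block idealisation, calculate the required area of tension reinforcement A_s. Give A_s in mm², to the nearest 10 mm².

A_s ≈ 2110 mm²

M_n = M_u/φ = 607/0.90 = 674.444 kN·m.
With M_n = 0.85 f'_c a b (d − a/2), solve the quadratic for a:
a = d − √(d² − 2M_n/(0.85 f'_c b)) = 820 − √(820² − 2 × 674.444×10⁶/(0.85 × 29.6 × 355)) = 97.93 mm.
A_s = 0.85 f'_c a b / f_y = 0.85 × 29.6 × 97.93 × 355 / 415 = 2107.7 mm².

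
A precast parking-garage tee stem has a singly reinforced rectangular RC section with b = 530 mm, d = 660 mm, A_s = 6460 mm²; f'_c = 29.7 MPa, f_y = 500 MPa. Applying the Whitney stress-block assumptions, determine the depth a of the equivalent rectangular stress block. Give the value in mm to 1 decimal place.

T = A_s f_y = 6460 × 500 = 3230000 N = 3230 kN.
Setting C = 0.85 f'_c a b equal to T: a = 3230000/(0.85 × 29.7 × 530) = 241.4 mm.

a ≈ 241.4 mm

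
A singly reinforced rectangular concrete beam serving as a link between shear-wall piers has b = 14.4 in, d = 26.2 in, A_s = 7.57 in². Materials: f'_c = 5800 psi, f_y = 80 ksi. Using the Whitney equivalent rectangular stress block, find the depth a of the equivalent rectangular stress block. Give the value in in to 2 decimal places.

a ≈ 8.53 in

T = A_s f_y = 7.57 × 80 = 605.6 kips.
a = T/(0.85 f'_c b) = 605.6/(0.85 × 5.8 × 14.4) = 8.53 in.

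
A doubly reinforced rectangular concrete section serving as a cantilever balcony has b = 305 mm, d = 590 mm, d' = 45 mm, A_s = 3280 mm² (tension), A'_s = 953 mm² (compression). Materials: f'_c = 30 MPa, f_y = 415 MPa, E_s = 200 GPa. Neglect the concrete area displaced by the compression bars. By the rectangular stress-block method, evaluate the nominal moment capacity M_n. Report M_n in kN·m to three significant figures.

M_n ≈ 725 kN·m

Assume both tension and compression steel yield.
Net tension couple steel: A_s − A'_s = 2327 mm².
a = (A_s − A'_s) f_y / (0.85 f'_c b) = 965705/(0.85 × 30 × 305) = 124.17 mm.
c = a/β₁ = 124.17/0.836 = 148.53 mm; ε'_s = 0.003(c − d')/c = 0.0021 ≥ f_y/E_s = 0.0021, so compression steel does yield.
M_n = (A_s − A'_s) f_y (d − a/2) + A'_s f_y (d − d') = [965705 × (590 − 62.085) + 395495 × (590 − 45)] × 10⁻⁶ = 509.81 + 215.54 = 725.35 kN·m.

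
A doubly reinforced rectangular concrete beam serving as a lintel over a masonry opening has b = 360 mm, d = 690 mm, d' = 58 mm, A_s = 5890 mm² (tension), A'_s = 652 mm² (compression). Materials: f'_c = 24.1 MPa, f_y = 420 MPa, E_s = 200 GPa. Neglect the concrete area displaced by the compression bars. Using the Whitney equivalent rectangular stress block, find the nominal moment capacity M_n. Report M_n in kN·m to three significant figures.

M_n ≈ 1360 kN·m

Assume both tension and compression steel yield.
Net tension couple steel: A_s − A'_s = 5238 mm².
a = (A_s − A'_s) f_y / (0.85 f'_c b) = 2199960/(0.85 × 24.1 × 360) = 298.32 mm.
c = a/β₁ = 298.32/0.85 = 350.96 mm; ε'_s = 0.003(c − d')/c = 0.0025 ≥ f_y/E_s = 0.0021, so compression steel does yield.
M_n = (A_s − A'_s) f_y (d − a/2) + A'_s f_y (d − d') = [2199960 × (690 − 149.16) + 273840 × (690 − 58)] × 10⁻⁶ = 1189.83 + 173.07 = 1362.90 kN·m.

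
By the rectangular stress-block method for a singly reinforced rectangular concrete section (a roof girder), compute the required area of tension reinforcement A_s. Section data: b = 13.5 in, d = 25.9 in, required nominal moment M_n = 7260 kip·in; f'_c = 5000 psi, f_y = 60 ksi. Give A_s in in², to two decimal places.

A_s ≈ 5.22 in²

From M_n = 0.85 f'_c a b (d − a/2):
a = d − √(d² − 2M_n/(0.85 f'_c b)) = 25.9 − √(25.9² − 2 × 7260/(0.85 × 5 × 13.5)) = 5.461 in.
A_s = 0.85 f'_c a b / f_y = 0.85 × 5 × 5.461 × 13.5 / 60 = 5.222 in².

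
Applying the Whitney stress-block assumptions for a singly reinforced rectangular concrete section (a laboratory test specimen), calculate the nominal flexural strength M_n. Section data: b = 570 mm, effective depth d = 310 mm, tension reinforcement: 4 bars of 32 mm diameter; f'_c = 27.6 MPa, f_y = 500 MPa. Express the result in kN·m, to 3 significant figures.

A_s = 4 × 804 = 3216 mm².
T = A_s f_y = 3216 × 500 = 1608000 N = 1608 kN.
From C = T: a = T/(0.85 f'_c b) = 1608000/(0.85 × 27.6 × 570) = 120.25 mm.
M_n = T(d − a/2) = 1608 kN × (310 − 60.125) mm = 401.80 kN·m.

M_n ≈ 402 kN·m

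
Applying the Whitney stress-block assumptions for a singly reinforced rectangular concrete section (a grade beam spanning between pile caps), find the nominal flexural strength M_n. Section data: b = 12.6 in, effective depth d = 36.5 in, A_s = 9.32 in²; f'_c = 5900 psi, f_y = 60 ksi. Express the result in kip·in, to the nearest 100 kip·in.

T = A_s f_y = 9.32 × 60 = 559.2 kips.
a = T/(0.85 f'_c b) = 559.2/(0.85 × 5.9 × 12.6) = 8.850 in.
M_n = T(d − a/2) = 559.2 × (36.5 − 4.425) = 17936.3 kip·in.

M_n ≈ 17900 kip·in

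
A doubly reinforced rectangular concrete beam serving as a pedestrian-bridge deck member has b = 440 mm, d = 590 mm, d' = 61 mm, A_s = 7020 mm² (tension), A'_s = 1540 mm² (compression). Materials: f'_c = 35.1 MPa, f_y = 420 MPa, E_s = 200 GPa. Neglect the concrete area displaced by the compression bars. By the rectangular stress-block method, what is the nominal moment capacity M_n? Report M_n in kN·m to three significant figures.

M_n ≈ 1500 kN·m

Assume both tension and compression steel yield.
Net tension couple steel: A_s − A'_s = 5480 mm².
a = (A_s − A'_s) f_y / (0.85 f'_c b) = 2301600/(0.85 × 35.1 × 440) = 175.33 mm.
c = a/β₁ = 175.33/0.799 = 219.44 mm; ε'_s = 0.003(c − d')/c = 0.0022 ≥ f_y/E_s = 0.0021, so compression steel does yield.
M_n = (A_s − A'_s) f_y (d − a/2) + A'_s f_y (d − d') = [2301600 × (590 − 87.665) + 646800 × (590 − 61)] × 10⁻⁶ = 1156.17 + 342.16 = 1498.33 kN·m.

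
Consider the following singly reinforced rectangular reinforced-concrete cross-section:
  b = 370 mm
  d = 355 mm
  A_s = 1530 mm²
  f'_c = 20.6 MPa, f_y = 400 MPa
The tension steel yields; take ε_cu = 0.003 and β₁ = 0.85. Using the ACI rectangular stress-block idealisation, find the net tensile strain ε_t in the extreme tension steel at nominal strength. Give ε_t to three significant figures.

a = A_s f_y/(0.85 f'_c b) = 94.46 mm.
β₁ = 0.85, so c = a/β₁ = 94.46/0.85 = 111.13 mm.
From the linear strain diagram with ε_cu = 0.003: ε_t = 0.003 (d − c)/c = 0.003 × (355 − 111.13)/111.13 = 0.00658.
Since ε_t ≥ 0.005, the section is tension-controlled.

ε_t ≈ 0.00658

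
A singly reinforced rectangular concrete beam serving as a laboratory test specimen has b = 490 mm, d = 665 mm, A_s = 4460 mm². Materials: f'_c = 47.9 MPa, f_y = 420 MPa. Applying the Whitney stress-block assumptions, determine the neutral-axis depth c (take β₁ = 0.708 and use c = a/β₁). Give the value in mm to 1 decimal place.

T = A_s f_y = 4460 × 420 = 1873200 N = 1873.2 kN.
Setting C = 0.85 f'_c a b equal to T: a = 1873200/(0.85 × 47.9 × 490) = 93.893 mm.
With β₁ = 0.708, c = a/β₁ = 93.893/0.708 = 132.6 mm.

c ≈ 132.6 mm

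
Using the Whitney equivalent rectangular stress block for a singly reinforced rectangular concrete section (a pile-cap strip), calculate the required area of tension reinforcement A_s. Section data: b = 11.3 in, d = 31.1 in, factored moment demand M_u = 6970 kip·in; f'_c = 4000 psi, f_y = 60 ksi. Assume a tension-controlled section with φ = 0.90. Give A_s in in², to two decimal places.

A_s ≈ 4.71 in²

M_n = M_u/φ = 6970/0.90 = 7744.44 kip·in.
From M_n = 0.85 f'_c a b (d − a/2):
a = d − √(d² − 2M_n/(0.85 f'_c b)) = 31.1 − √(31.1² − 2 × 7744.44/(0.85 × 4 × 11.3)) = 7.350 in.
A_s = 0.85 f'_c a b / f_y = 0.85 × 4 × 7.350 × 11.3 / 60 = 4.706 in².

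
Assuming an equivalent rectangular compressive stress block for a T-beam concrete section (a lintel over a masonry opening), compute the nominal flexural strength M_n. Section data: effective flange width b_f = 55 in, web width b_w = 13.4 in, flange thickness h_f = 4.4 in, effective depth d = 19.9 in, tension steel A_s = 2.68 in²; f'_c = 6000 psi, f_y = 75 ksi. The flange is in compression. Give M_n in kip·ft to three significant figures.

Tension: T = A_s f_y = 2.68 × 75 = 201 kips.
Try a within the flange: a = T/(0.85 f'_c b_f) = 201/(0.85 × 6 × 55) = 0.717 in.
Since a = 0.717 ≤ h_f = 4.4 in, the stress block lies entirely in the flange; analyse as a rectangular beam of width b_f.
M_n = T(d − a/2) = 201 × (19.9 − 0.3585) = 3927.8 kip·in.
M_n = 3927.8/12 = 327.32 kip·ft.

M_n ≈ 327 kip·ft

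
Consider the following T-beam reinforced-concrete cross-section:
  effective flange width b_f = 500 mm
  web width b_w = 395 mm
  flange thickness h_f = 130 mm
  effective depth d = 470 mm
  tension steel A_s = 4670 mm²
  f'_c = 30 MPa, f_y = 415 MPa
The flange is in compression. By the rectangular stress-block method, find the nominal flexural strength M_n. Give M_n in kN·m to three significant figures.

M_n ≈ 763 kN·m

Tension: T = A_s f_y = 4670 × 415 = 1938050 N.
Try a within the flange: a = T/(0.85 f'_c b_f) = 1938050/(0.85 × 30 × 500) = 152.00 mm.
a = 152.00 > h_f = 130 mm: the block extends into the web. Split into flange-overhang and web parts.
C_f = 0.85 f'_c (b_f − b_w) h_f = 0.85 × 30 × (500 − 395) × 130 = 348075 N.
Remaining web compression depth: a_w = (T − C_f)/(0.85 f'_c b_w) = (1938050 − 348075)/(0.85 × 30 × 395) = 157.85 mm.
M_n = C_f(d − h_f/2) + (T − C_f)(d − a_w/2) = 348075 × (470 − 65) + 1589975 × (470 − 78.925) = 140.97 + 621.80 = 762.77 × 10⁶ N·mm.
M_n = 762.77 kN·m.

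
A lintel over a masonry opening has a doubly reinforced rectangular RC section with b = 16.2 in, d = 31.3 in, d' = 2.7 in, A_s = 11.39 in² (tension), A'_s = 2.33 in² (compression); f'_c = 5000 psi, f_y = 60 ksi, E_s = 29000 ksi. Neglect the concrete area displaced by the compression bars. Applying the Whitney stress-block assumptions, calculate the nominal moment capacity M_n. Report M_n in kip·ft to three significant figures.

Assume both steels yield.
a = (A_s − A'_s) f_y/(0.85 f'_c b) = (11.39 − 2.33) × 60/(0.85 × 5 × 16.2) = 7.895 in.
c = a/β₁ = 7.895/0.8 = 9.869 in; ε'_s = 0.003(c − d')/c = 0.0022 ≥ ε_y = 0.0021, so the compression steel yields.
M_n = (A_s − A'_s) f_y (d − a/2) + A'_s f_y (d − d') = 543.6 × (31.3 − 3.9475) + 139.8 × (31.3 − 2.7) = 14868.8 + 3998.3 = 18867.1 kip·in = 18867.1/12 = 1572.26 kip·ft.

M_n ≈ 1570 kip·ft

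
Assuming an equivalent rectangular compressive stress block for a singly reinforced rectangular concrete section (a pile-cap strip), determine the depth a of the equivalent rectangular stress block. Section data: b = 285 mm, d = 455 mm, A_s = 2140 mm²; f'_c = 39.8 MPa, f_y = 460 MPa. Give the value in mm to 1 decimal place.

a ≈ 102.1 mm

T = A_s f_y = 2140 × 460 = 984400 N = 984.4 kN.
Setting C = 0.85 f'_c a b equal to T: a = 984400/(0.85 × 39.8 × 285) = 102.1 mm.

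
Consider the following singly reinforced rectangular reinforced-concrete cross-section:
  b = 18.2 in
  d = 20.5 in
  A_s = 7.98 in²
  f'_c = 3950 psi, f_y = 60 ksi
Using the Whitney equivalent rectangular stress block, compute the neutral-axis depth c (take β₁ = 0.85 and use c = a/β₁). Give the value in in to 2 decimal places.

T = A_s f_y = 7.98 × 60 = 478.8 kips.
a = T/(0.85 f'_c b) = 478.8/(0.85 × 3.95 × 18.2) = 7.8355 in.
With β₁ = 0.85, c = a/β₁ = 7.8355/0.85 = 9.22 in.

c ≈ 9.22 in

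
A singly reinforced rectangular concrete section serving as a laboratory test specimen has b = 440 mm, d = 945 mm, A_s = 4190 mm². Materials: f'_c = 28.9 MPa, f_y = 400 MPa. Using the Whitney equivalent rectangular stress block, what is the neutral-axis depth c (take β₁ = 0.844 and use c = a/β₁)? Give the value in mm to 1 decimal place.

T = A_s f_y = 4190 × 400 = 1676000 N = 1676 kN.
Setting C = 0.85 f'_c a b equal to T: a = 1676000/(0.85 × 28.9 × 440) = 155.062 mm.
With β₁ = 0.844, c = a/β₁ = 155.062/0.844 = 183.7 mm.

c ≈ 183.7 mm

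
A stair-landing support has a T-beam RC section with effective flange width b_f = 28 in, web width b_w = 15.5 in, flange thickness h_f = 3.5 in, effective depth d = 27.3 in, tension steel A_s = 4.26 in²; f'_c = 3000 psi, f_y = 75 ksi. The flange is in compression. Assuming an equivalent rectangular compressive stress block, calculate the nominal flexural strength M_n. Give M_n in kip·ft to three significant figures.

M_n ≈ 665 kip·ft

Tension: T = A_s f_y = 4.26 × 75 = 319.5 kips.
Try a within the flange: a = T/(0.85 f'_c b_f) = 319.5/(0.85 × 3 × 28) = 4.475 in.
a = 4.475 > h_f = 3.5 in: the block extends into the web. Split into flange-overhang and web parts.
C_f = 0.85 f'_c (b_f − b_w) h_f = 0.85 × 3 × (28 − 15.5) × 3.5 = 111.6 kips.
Remaining web compression depth: a_w = (T − C_f)/(0.85 f'_c b_w) = (319.5 − 111.6)/(0.85 × 3 × 15.5) = 5.260 in.
M_n = C_f(d − h_f/2) + (T − C_f)(d − a_w/2) = 111.6 × (27.3 − 1.75) + 207.9 × (27.3 − 2.63) = 2851.4 + 5128.9 = 7980.3 kip·in.
M_n = 7980.3/12 = 665.03 kip·ft.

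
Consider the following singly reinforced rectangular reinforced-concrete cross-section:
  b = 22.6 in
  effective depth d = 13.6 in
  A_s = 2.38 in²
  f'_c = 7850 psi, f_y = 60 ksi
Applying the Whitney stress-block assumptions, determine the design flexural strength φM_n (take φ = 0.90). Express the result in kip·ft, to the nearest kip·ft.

T = A_s f_y = 2.38 × 60 = 142.8 kips.
a = T/(0.85 f'_c b) = 142.8/(0.85 × 7.85 × 22.6) = 0.947 in.
M_n = T(d − a/2) = 142.8 × (13.6 − 0.4735) = 1874.5 kip·in = 1874.5/12 = 156.21 kip·ft.
φM_n = 0.90 × 156.21 = 140.59 kip·ft.

φM_n ≈ 141 kip·ft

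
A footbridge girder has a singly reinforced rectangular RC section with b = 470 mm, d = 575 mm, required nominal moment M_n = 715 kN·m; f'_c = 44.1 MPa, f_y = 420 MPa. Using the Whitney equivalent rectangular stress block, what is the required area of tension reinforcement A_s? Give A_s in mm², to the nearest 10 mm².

A_s ≈ 3170 mm²

With M_n = 0.85 f'_c a b (d − a/2), solve the quadratic for a:
a = d − √(d² − 2M_n/(0.85 f'_c b)) = 575 − √(575² − 2 × 715×10⁶/(0.85 × 44.1 × 470)) = 75.54 mm.
A_s = 0.85 f'_c a b / f_y = 0.85 × 44.1 × 75.54 × 470 / 420 = 3168.7 mm².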